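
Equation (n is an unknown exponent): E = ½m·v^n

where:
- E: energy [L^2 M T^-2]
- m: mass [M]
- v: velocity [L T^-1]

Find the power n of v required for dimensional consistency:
n = 2

E has dimensions [L^2 M T^-2]; v has dimensions [L T^-1].
The rest of the RHS has dimensions [M], so v^n must supply [L^2 T^-2].
With n = 2: ½m·v^2 has dimensions [L^2 M T^-2], matching the LHS ✓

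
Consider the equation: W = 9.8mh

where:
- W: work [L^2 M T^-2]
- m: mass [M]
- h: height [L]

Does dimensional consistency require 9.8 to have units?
Yes

W has dimensions [L^2 M T^-2], while mh alone has dimensions [L M]. For the equation to balance, the factor 9.8 must carry dimensions [L T^-2] — it is a dimensional constant (a numerical value of a physical quantity with its units suppressed), not a pure number.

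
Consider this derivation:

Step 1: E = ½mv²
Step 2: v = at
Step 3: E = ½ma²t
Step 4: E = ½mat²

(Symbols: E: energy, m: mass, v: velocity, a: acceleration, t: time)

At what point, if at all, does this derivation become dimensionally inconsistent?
Step 3

Step 1: E = ½mv² → LHS [L^2 M T^-2], RHS [L^2 M T^-2] ✓
Step 2: v = at → LHS [L T^-1], RHS [L T^-1] ✓
Step 3: E = ½ma²t → LHS [L^2 M T^-2], RHS [L^2 M T^-3] ✗

The first dimensional inconsistency appears in step 3: E = ½ma²t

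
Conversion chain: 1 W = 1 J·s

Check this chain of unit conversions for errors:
The chain is incorrect (it contains an error).

Incorrect: Watt is J/s, not J·s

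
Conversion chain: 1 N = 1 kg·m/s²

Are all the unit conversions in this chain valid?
The chain is correct (no errors).

Correct: Newton is defined as kg·m/s²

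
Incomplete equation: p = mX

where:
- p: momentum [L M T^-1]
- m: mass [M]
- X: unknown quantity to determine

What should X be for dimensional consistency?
X = v (velocity), dimensions [L T^-1]

p has dimensions [L M T^-1]; the rest of the RHS (m) has dimensions [M].
So X must have dimensions [L T^-1] — X = v (velocity).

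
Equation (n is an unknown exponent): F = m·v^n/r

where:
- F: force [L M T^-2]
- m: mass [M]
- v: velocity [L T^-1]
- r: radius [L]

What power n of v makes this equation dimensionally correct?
n = 2

F has dimensions [L M T^-2]; v has dimensions [L T^-1].
The rest of the RHS has dimensions [L^-1 M], so v^n must supply [L^2 T^-2].
With n = 2: m·v^2/r has dimensions [L M T^-2], matching the LHS ✓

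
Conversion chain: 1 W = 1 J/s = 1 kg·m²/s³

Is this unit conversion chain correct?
The chain is correct (no errors).

Correct: Watt is Joule per second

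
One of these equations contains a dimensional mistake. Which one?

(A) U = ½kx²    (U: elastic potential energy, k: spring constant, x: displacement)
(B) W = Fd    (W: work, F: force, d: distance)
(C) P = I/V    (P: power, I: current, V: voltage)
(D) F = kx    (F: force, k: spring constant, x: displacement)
(C) P = I/V

The equation (C) P = I/V is dimensionally incorrect.

LHS (P): [L^2 M T^-3]
RHS (I/V): [I^2 L^-2 M^-1 T^3] ✗

The dimensions do not match. The other three equations balance.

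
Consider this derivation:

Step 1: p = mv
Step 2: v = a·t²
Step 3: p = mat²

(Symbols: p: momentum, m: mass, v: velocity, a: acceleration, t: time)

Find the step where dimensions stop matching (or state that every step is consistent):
Step 2

Step 1: p = mv → LHS [L M T^-1], RHS [L M T^-1] ✓
Step 2: v = a·t² → LHS [L T^-1], RHS [L] ✗

The first dimensional inconsistency appears in step 2: v = a·t²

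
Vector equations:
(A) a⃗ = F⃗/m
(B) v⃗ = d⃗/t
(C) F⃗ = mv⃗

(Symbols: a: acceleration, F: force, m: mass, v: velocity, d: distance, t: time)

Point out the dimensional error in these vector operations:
(C) F⃗ = mv⃗

(A) a⃗ = F⃗/m: LHS [L T^-2], RHS [L T^-2] ✓ — force (vector) divided by mass (scalar)
(B) v⃗ = d⃗/t: LHS [L T^-1], RHS [L T^-1] ✓ — displacement (vector) divided by time (scalar)
(C) F⃗ = mv⃗: LHS [L M T^-2], RHS [L M T^-1] ✗ — mass times velocity is momentum, not force; should be ma⃗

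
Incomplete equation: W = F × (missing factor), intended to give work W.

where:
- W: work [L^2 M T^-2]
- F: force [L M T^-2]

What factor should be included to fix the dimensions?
d (distance), dimensions [L]

W has dimensions [L^2 M T^-2] and F has dimensions [L M T^-2].
The missing factor must have dimensions [L^2 M T^-2] / [L M T^-2] = [L], i.e. distance (d).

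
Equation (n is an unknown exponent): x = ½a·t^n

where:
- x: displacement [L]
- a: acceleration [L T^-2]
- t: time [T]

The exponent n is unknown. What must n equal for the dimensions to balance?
n = 2

x has dimensions [L]; t has dimensions [T].
The rest of the RHS has dimensions [L T^-2], so t^n must supply [T^2].
With n = 2: ½a·t^2 has dimensions [L], matching the LHS ✓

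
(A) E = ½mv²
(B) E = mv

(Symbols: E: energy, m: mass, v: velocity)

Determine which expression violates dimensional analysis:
(B)

(A) E = ½mv²: LHS [L^2 M T^-2], RHS [L^2 M T^-2] ✓
(B) E = mv: LHS [L^2 M T^-2], RHS [L M T^-1] ✗

Expression (B) E = mv is dimensionally incorrect.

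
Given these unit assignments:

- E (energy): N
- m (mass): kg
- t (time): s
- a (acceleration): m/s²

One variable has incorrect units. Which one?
E

The variable E (energy) should have units J, not N.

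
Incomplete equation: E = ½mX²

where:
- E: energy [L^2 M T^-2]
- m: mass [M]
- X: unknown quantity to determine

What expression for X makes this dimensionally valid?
X = v (velocity), dimensions [L T^-1]

E has dimensions [L^2 M T^-2]; the rest of the RHS (½m) has dimensions [M].
So X² must have dimensions [L^2 T^-2], i.e. X has dimensions [L T^-1] — X = v (velocity).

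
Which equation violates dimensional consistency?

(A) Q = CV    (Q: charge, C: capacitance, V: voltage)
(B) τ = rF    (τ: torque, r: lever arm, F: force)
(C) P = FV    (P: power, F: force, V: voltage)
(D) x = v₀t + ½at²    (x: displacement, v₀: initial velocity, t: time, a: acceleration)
(C) P = FV

The equation (C) P = FV is dimensionally incorrect.

LHS (P): [L^2 M T^-3]
RHS (FV): [I^-1 L^3 M^2 T^-5] ✗

The dimensions do not match. The other three equations balance.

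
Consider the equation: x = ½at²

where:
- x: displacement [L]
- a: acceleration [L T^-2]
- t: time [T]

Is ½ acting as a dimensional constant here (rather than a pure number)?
No

x has dimensions [L] and at² already has dimensions [L], so the equation balances without ½ contributing any dimensions. ½ is a pure (dimensionless) number; changing or removing it would not affect dimensional consistency.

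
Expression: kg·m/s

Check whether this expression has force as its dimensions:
No

The expression kg·m/s has dimensions [L M T^-1], but force has dimensions [L M T^-2].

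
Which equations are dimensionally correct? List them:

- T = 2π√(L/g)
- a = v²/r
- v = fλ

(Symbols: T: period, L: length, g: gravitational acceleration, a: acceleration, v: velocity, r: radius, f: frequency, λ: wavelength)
Dimensionally correct: T = 2π√(L/g), a = v²/r, v = fλ
Dimensionally incorrect: none
Ordered (correct first, then incorrect): T = 2π√(L/g), a = v²/r, v = fλ

- T = 2π√(L/g): LHS [T], RHS [T] → correct ✓
- a = v²/r: LHS [L T^-2], RHS [L T^-2] → correct ✓
- v = fλ: LHS [L T^-1], RHS [L T^-1] → correct ✓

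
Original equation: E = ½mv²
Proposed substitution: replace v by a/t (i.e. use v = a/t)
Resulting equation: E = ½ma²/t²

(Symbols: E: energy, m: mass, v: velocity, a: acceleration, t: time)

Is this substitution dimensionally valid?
No

[v] = [L T^-1] and [a/t] = [L T^-3]. These differ, so the substitution replaces a quantity by one of different dimensions and the result E = ½ma²/t² has LHS [L^2 M T^-2] vs RHS [L^2 M T^-6] — inconsistent.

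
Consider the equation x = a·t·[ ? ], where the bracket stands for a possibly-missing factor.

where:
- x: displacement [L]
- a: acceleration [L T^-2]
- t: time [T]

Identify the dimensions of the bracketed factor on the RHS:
[T] — time (e.g. t)

x has dimensions [L]; a·t has dimensions [L T^-1].
The bracketed factor must supply [L] / [L T^-1] = [T].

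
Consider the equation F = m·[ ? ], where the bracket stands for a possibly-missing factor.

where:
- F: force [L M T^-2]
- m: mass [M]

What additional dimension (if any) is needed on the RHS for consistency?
[L T^-2] — acceleration (e.g. a)

F has dimensions [L M T^-2]; m has dimensions [M].
The bracketed factor must supply [L M T^-2] / [M] = [L T^-2].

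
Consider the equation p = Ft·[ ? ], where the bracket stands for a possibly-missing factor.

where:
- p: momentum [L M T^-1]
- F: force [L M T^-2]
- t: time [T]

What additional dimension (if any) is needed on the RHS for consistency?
Nothing is missing — the bracketed factor must be dimensionless.

p has dimensions [L M T^-1] and Ft already has dimensions [L M T^-1], so p = Ft is dimensionally complete.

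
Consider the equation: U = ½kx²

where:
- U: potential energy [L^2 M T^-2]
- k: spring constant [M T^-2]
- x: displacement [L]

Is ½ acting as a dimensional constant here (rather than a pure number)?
No

U has dimensions [L^2 M T^-2] and kx² already has dimensions [L^2 M T^-2], so the equation balances without ½ contributing any dimensions. ½ is a pure (dimensionless) number; changing or removing it would not affect dimensional consistency.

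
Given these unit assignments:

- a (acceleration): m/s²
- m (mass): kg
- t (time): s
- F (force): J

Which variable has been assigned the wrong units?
F

The variable F (force) should have units N, not J.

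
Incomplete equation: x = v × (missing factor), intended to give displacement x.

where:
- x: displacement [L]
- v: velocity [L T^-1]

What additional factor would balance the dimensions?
t (time), dimensions [T]

x has dimensions [L] and v has dimensions [L T^-1].
The missing factor must have dimensions [L] / [L T^-1] = [T], i.e. time (t).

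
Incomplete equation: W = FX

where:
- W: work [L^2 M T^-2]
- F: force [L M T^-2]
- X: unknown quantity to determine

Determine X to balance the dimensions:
X = d (distance), dimensions [L]

W has dimensions [L^2 M T^-2]; the rest of the RHS (F) has dimensions [L M T^-2].
So X must have dimensions [L] — X = d (distance).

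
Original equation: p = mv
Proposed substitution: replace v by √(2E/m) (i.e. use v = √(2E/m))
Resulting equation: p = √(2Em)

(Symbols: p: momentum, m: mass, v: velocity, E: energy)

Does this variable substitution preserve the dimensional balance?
Yes

[v] = [L T^-1] and [√(2E/m)] = [L T^-1]. These match, so the substitution replaces a quantity by one of the same dimensions and the result p = √(2Em) has LHS [L M T^-1] vs RHS [L M T^-1] — still consistent.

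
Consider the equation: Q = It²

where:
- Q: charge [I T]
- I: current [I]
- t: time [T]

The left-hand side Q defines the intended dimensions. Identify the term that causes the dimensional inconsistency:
The right-hand side term It²

Q has dimensions [I T], but It² has dimensions [I T^2], so the term It² is dimensionally wrong for Q.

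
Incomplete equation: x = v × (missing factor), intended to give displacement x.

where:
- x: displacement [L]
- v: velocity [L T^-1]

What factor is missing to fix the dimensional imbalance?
t (time), dimensions [T]

x has dimensions [L] and v has dimensions [L T^-1].
The missing factor must have dimensions [L] / [L T^-1] = [T], i.e. time (t).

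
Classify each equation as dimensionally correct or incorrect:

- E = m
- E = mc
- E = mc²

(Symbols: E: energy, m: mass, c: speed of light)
Dimensionally correct: E = mc²
Dimensionally incorrect: E = m, E = mc
Ordered (correct first, then incorrect): E = mc², E = m, E = mc

- E = m: LHS [L^2 M T^-2], RHS [M] → incorrect ✗
- E = mc: LHS [L^2 M T^-2], RHS [L M T^-1] → incorrect ✗
- E = mc²: LHS [L^2 M T^-2], RHS [L^2 M T^-2] → correct ✓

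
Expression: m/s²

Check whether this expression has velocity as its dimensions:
No

The expression m/s² has dimensions [L T^-2], but velocity has dimensions [L T^-1].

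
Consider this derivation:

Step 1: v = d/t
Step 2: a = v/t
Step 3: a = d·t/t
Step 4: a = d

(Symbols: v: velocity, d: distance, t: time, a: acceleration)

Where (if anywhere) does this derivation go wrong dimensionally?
Step 3

Step 1: v = d/t → LHS [L T^-1], RHS [L T^-1] ✓
Step 2: a = v/t → LHS [L T^-2], RHS [L T^-2] ✓
Step 3: a = d·t/t → LHS [L T^-2], RHS [L] ✗

The first dimensional inconsistency appears in step 3: a = d·t/t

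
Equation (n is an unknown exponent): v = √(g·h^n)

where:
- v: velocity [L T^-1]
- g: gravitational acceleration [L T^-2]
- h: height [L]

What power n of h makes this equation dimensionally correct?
n = 1

v has dimensions [L T^-1]; h has dimensions [L].
With n = 1: √(g·h^1) has dimensions [L T^-1], matching the LHS ✓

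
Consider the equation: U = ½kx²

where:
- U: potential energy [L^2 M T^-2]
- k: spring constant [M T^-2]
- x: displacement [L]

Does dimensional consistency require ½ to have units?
No

U has dimensions [L^2 M T^-2] and kx² already has dimensions [L^2 M T^-2], so the equation balances without ½ contributing any dimensions. ½ is a pure (dimensionless) number; changing or removing it would not affect dimensional consistency.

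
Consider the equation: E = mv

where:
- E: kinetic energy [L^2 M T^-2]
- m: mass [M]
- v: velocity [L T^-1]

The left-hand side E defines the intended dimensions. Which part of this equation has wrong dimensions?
The right-hand side term mv

E has dimensions [L^2 M T^-2], but mv has dimensions [L M T^-1], so the term mv is dimensionally wrong for E.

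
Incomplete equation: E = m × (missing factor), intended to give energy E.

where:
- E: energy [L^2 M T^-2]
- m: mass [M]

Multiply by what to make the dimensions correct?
v² (velocity squared), dimensions [L^2 T^-2]

E has dimensions [L^2 M T^-2] and m has dimensions [M].
The missing factor must have dimensions [L^2 M T^-2] / [M] = [L^2 T^-2], i.e. velocity squared (v²).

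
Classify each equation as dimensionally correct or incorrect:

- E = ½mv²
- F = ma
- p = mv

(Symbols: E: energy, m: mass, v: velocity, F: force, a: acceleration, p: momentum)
Dimensionally correct: E = ½mv², F = ma, p = mv
Dimensionally incorrect: none
Ordered (correct first, then incorrect): E = ½mv², F = ma, p = mv

- E = ½mv²: LHS [L^2 M T^-2], RHS [L^2 M T^-2] → correct ✓
- F = ma: LHS [L M T^-2], RHS [L M T^-2] → correct ✓
- p = mv: LHS [L M T^-1], RHS [L M T^-1] → correct ✓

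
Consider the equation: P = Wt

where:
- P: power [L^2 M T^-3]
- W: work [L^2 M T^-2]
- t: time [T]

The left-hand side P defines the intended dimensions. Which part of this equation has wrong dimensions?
The right-hand side term Wt

P has dimensions [L^2 M T^-3], but Wt has dimensions [L^2 M T^-1], so the term Wt is dimensionally wrong for P.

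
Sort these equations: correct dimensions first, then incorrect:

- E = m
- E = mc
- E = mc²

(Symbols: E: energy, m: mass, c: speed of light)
Dimensionally correct: E = mc²
Dimensionally incorrect: E = m, E = mc
Ordered (correct first, then incorrect): E = mc², E = m, E = mc

- E = m: LHS [L^2 M T^-2], RHS [M] → incorrect ✗
- E = mc: LHS [L^2 M T^-2], RHS [L M T^-1] → incorrect ✗
- E = mc²: LHS [L^2 M T^-2], RHS [L^2 M T^-2] → correct ✓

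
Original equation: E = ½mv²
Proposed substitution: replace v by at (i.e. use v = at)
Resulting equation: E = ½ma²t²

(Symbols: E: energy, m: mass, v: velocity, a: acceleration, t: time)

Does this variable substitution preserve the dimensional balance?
Yes

[v] = [L T^-1] and [at] = [L T^-1]. These match, so the substitution replaces a quantity by one of the same dimensions and the result E = ½ma²t² has LHS [L^2 M T^-2] vs RHS [L^2 M T^-2] — still consistent.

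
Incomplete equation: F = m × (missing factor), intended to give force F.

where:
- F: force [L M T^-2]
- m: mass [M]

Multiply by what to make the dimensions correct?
a (acceleration), dimensions [L T^-2]

F has dimensions [L M T^-2] and m has dimensions [M].
The missing factor must have dimensions [L M T^-2] / [M] = [L T^-2], i.e. acceleration (a).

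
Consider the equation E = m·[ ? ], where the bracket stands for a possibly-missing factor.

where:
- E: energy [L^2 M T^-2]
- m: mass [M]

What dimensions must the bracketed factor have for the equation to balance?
[L^2 T^-2] — velocity squared (e.g. v²)

E has dimensions [L^2 M T^-2]; m has dimensions [M].
The bracketed factor must supply [L^2 M T^-2] / [M] = [L^2 T^-2].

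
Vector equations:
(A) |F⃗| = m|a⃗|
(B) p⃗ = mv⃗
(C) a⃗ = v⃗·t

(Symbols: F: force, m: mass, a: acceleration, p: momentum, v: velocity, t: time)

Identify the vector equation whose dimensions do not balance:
(C) a⃗ = v⃗·t

(A) |F⃗| = m|a⃗|: LHS [L M T^-2], RHS [L M T^-2] ✓ — magnitudes of vectors are scalars
(B) p⃗ = mv⃗: LHS [L M T^-1], RHS [L M T^-1] ✓ — mass (scalar) times velocity (vector)
(C) a⃗ = v⃗·t: LHS [L T^-2], RHS [L] ✗ — acceleration is velocity per time; should be v⃗/t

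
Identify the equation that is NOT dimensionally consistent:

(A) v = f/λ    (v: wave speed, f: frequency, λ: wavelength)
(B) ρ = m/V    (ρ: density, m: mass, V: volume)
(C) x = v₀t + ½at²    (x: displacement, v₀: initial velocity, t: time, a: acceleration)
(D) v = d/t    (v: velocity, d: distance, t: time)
(A) v = f/λ

The equation (A) v = f/λ is dimensionally incorrect.

LHS (v): [L T^-1]
RHS (f/λ): [L^-1 T^-1] ✗

The dimensions do not match. The other three equations balance.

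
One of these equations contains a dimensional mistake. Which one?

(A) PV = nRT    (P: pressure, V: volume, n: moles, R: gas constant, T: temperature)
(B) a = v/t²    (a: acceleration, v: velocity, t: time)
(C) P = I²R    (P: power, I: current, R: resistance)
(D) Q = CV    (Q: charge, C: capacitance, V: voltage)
(B) a = v/t²

The equation (B) a = v/t² is dimensionally incorrect.

LHS (a): [L T^-2]
RHS (v/t²): [L T^-3] ✗

The dimensions do not match. The other three equations balance.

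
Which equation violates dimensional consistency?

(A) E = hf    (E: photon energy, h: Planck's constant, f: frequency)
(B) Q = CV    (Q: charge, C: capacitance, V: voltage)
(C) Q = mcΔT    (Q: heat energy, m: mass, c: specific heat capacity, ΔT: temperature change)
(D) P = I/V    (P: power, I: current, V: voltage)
(D) P = I/V

The equation (D) P = I/V is dimensionally incorrect.

LHS (P): [L^2 M T^-3]
RHS (I/V): [I^2 L^-2 M^-1 T^3] ✗

The dimensions do not match. The other three equations balance.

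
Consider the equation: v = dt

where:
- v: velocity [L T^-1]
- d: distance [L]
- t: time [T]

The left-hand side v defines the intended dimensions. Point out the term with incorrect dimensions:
The right-hand side term dt

v has dimensions [L T^-1], but dt has dimensions [L T], so the term dt is dimensionally wrong for v.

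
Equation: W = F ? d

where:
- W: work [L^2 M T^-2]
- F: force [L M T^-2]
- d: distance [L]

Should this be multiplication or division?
multiplication (×): W = F × d

W [L^2 M T^-2]; F [L M T^-2]; d [L].
F × d → [L^2 M T^-2] ✓
F ÷ d → [M T^-2] ✗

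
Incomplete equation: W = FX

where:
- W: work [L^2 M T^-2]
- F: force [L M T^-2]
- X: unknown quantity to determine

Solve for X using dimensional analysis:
X = d (distance), dimensions [L]

W has dimensions [L^2 M T^-2]; the rest of the RHS (F) has dimensions [L M T^-2].
So X must have dimensions [L] — X = d (distance).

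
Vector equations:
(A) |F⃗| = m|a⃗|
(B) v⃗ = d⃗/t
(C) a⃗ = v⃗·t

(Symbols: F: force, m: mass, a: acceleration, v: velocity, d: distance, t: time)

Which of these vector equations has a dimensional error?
(C) a⃗ = v⃗·t

(A) |F⃗| = m|a⃗|: LHS [L M T^-2], RHS [L M T^-2] ✓ — magnitudes of vectors are scalars
(B) v⃗ = d⃗/t: LHS [L T^-1], RHS [L T^-1] ✓ — displacement (vector) divided by time (scalar)
(C) a⃗ = v⃗·t: LHS [L T^-2], RHS [L] ✗ — acceleration is velocity per time; should be v⃗/t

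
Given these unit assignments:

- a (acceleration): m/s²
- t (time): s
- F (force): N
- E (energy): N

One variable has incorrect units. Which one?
E

The variable E (energy) should have units J, not N.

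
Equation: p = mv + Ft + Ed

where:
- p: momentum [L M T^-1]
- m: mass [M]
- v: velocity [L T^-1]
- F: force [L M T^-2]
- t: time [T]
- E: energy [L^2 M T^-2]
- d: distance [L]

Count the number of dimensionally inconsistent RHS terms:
1

LHS p: [L M T^-1]
- mv: [L M T^-1] ✓
- Ft: [L M T^-1] ✓
- Ed: [L^3 M T^-2] ✗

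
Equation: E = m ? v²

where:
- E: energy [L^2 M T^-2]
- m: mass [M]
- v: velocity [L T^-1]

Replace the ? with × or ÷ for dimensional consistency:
multiplication (×): E = m × v²

E [L^2 M T^-2]; m [M]; v² [L^2 T^-2].
m × v² → [L^2 M T^-2] ✓
m ÷ v² → [L^-2 M T^2] ✗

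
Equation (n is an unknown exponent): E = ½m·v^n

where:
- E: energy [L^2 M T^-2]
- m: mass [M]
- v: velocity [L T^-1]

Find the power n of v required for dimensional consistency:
n = 2

E has dimensions [L^2 M T^-2]; v has dimensions [L T^-1].
The rest of the RHS has dimensions [M], so v^n must supply [L^2 T^-2].
With n = 2: ½m·v^2 has dimensions [L^2 M T^-2], matching the LHS ✓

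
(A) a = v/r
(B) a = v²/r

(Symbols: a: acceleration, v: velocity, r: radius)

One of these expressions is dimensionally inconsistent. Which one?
(A)

(A) a = v/r: LHS [L T^-2], RHS [T^-1] ✗
(B) a = v²/r: LHS [L T^-2], RHS [L T^-2] ✓

Expression (A) a = v/r is dimensionally incorrect.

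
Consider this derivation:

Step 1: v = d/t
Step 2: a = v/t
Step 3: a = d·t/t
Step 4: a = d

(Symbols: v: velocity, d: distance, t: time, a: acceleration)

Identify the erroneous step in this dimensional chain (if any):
Step 3

Step 1: v = d/t → LHS [L T^-1], RHS [L T^-1] ✓
Step 2: a = v/t → LHS [L T^-2], RHS [L T^-2] ✓
Step 3: a = d·t/t → LHS [L T^-2], RHS [L] ✗

The first dimensional inconsistency appears in step 3: a = d·t/t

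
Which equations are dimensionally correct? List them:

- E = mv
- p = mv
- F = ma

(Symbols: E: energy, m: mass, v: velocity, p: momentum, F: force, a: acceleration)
Dimensionally correct: p = mv, F = ma
Dimensionally incorrect: E = mv
Ordered (correct first, then incorrect): p = mv, F = ma, E = mv

- E = mv: LHS [L^2 M T^-2], RHS [L M T^-1] → incorrect ✗
- p = mv: LHS [L M T^-1], RHS [L M T^-1] → correct ✓
- F = ma: LHS [L M T^-2], RHS [L M T^-2] → correct ✓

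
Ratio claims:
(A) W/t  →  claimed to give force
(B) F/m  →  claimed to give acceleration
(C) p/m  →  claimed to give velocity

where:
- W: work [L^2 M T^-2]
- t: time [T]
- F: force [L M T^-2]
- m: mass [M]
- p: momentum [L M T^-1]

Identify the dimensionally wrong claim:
(A) W/t does not give force

(A) W/t: [L^2 M T^-3] ≠ force [L M T^-2] ✗
(B) F/m: [L T^-2] = acceleration [L T^-2] ✓
(C) p/m: [L T^-1] = velocity [L T^-1] ✓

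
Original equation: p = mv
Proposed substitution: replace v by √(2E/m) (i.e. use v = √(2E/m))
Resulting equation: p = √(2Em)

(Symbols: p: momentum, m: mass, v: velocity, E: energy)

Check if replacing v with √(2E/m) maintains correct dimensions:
Yes

[v] = [L T^-1] and [√(2E/m)] = [L T^-1]. These match, so the substitution replaces a quantity by one of the same dimensions and the result p = √(2Em) has LHS [L M T^-1] vs RHS [L M T^-1] — still consistent.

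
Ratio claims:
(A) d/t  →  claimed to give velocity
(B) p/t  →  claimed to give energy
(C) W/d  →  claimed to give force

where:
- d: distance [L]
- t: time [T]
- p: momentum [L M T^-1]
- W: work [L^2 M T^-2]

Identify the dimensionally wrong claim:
(B) p/t does not give energy

(A) d/t: [L T^-1] = velocity [L T^-1] ✓
(B) p/t: [L M T^-2] ≠ energy [L^2 M T^-2] ✗
(C) W/d: [L M T^-2] = force [L M T^-2] ✓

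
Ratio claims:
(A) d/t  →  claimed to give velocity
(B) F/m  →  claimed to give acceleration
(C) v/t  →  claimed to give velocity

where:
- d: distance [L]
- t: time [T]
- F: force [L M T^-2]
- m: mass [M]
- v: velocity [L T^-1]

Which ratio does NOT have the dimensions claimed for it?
(C) v/t does not give velocity

(A) d/t: [L T^-1] = velocity [L T^-1] ✓
(B) F/m: [L T^-2] = acceleration [L T^-2] ✓
(C) v/t: [L T^-2] ≠ velocity [L T^-1] ✗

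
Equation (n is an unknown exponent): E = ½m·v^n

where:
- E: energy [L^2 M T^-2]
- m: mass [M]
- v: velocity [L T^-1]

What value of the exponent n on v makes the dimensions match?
n = 2

E has dimensions [L^2 M T^-2]; v has dimensions [L T^-1].
The rest of the RHS has dimensions [M], so v^n must supply [L^2 T^-2].
With n = 2: ½m·v^2 has dimensions [L^2 M T^-2], matching the LHS ✓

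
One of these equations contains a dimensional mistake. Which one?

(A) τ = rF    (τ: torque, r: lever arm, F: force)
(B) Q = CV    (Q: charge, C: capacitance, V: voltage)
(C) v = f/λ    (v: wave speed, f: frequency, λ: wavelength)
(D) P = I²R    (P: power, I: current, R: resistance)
(C) v = f/λ

The equation (C) v = f/λ is dimensionally incorrect.

LHS (v): [L T^-1]
RHS (f/λ): [L^-1 T^-1] ✗

The dimensions do not match. The other three equations balance.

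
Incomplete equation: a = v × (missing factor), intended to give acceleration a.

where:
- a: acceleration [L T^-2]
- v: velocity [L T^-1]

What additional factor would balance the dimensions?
1/t (inverse time), dimensions [T^-1]

a has dimensions [L T^-2] and v has dimensions [L T^-1].
The missing factor must have dimensions [L T^-2] / [L T^-1] = [T^-1], i.e. inverse time (1/t).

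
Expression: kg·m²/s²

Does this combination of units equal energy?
Yes

The expression kg·m²/s² has dimensions [L^2 M T^-2], which is exactly energy [L^2 M T^-2].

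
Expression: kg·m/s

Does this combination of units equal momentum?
Yes

The expression kg·m/s has dimensions [L M T^-1], which is exactly momentum [L M T^-1].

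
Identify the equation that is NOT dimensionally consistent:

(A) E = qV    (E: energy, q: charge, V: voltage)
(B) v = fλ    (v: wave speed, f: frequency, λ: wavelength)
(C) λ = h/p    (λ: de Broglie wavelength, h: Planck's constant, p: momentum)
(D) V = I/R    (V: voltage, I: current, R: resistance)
(D) V = I/R

The equation (D) V = I/R is dimensionally incorrect.

LHS (V): [I^-1 L^2 M T^-3]
RHS (I/R): [I^3 L^-2 M^-1 T^3] ✗

The dimensions do not match. The other three equations balance.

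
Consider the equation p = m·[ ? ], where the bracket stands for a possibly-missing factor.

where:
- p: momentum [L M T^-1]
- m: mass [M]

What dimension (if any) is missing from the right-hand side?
[L T^-1] — velocity (e.g. v)

p has dimensions [L M T^-1]; m has dimensions [M].
The bracketed factor must supply [L M T^-1] / [M] = [L T^-1].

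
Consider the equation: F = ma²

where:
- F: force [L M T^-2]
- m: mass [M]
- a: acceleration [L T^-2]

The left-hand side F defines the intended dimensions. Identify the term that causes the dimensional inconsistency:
The right-hand side term ma²

F has dimensions [L M T^-2], but ma² has dimensions [L^2 M T^-4], so the term ma² is dimensionally wrong for F.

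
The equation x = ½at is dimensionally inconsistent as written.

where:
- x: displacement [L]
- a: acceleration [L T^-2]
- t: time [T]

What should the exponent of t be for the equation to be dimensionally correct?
The exponent of t should be 2: x = ½at^2

The LHS x has dimensions [L]; t has dimensions [T].
As written, the RHS ½at (exponent 1 on t) has dimensions [L T^-1], which does not match.
With exponent 2, the RHS ½at^2 has dimensions [L], matching the LHS.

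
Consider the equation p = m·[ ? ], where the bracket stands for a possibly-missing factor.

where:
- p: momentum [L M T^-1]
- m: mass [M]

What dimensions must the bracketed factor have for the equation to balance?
[L T^-1] — velocity (e.g. v)

p has dimensions [L M T^-1]; m has dimensions [M].
The bracketed factor must supply [L M T^-1] / [M] = [L T^-1].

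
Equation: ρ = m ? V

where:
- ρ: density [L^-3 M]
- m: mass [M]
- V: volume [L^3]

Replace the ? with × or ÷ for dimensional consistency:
division (÷): ρ = m ÷ V

ρ [L^-3 M]; m [M]; V [L^3].
m × V → [L^3 M] ✗
m ÷ V → [L^-3 M] ✓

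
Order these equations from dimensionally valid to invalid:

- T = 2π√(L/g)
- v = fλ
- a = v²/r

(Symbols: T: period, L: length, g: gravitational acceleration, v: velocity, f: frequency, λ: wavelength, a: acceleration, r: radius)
Dimensionally correct: T = 2π√(L/g), v = fλ, a = v²/r
Dimensionally incorrect: none
Ordered (correct first, then incorrect): T = 2π√(L/g), v = fλ, a = v²/r

- T = 2π√(L/g): LHS [T], RHS [T] → correct ✓
- v = fλ: LHS [L T^-1], RHS [L T^-1] → correct ✓
- a = v²/r: LHS [L T^-2], RHS [L T^-2] → correct ✓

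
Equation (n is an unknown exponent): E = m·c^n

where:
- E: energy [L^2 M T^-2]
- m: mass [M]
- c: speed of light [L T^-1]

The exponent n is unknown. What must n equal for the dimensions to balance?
n = 2

E has dimensions [L^2 M T^-2]; c has dimensions [L T^-1].
The rest of the RHS has dimensions [M], so c^n must supply [L^2 T^-2].
With n = 2: m·c^2 has dimensions [L^2 M T^-2], matching the LHS ✓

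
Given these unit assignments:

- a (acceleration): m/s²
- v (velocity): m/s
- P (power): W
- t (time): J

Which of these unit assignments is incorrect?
t

The variable t (time) should have units s, not J.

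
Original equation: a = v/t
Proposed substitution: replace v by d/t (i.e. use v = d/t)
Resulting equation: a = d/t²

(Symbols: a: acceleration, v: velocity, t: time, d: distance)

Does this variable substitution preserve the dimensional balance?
Yes

[v] = [L T^-1] and [d/t] = [L T^-1]. These match, so the substitution replaces a quantity by one of the same dimensions and the result a = d/t² has LHS [L T^-2] vs RHS [L T^-2] — still consistent.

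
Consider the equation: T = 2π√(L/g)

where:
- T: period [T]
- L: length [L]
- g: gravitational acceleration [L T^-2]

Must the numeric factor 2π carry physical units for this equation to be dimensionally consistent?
No

T has dimensions [T] and √(L/g) already has dimensions [T], so the equation balances without 2π contributing any dimensions. 2π is a pure (dimensionless) number; changing or removing it would not affect dimensional consistency.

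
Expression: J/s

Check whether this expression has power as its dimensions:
Yes

The expression J/s has dimensions [L^2 M T^-3], which is exactly power [L^2 M T^-3].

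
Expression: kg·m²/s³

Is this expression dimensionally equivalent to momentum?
No

The expression kg·m²/s³ has dimensions [L^2 M T^-3], but momentum has dimensions [L M T^-1].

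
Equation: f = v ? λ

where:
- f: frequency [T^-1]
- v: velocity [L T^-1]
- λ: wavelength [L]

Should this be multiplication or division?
division (÷): f = v ÷ λ

f [T^-1]; v [L T^-1]; λ [L].
v × λ → [L^2 T^-1] ✗
v ÷ λ → [T^-1] ✓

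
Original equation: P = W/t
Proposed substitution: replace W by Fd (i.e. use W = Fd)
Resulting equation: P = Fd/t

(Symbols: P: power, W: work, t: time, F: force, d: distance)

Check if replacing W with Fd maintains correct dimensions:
Yes

[W] = [L^2 M T^-2] and [Fd] = [L^2 M T^-2]. These match, so the substitution replaces a quantity by one of the same dimensions and the result P = Fd/t has LHS [L^2 M T^-3] vs RHS [L^2 M T^-3] — still consistent.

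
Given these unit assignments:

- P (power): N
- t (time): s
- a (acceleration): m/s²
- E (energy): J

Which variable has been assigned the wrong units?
P

The variable P (power) should have units W, not N.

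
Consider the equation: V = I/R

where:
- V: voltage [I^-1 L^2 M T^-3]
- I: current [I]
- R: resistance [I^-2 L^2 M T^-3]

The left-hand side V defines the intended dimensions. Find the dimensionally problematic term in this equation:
The right-hand side term I/R

V has dimensions [I^-1 L^2 M T^-3], but I/R has dimensions [I^3 L^-2 M^-1 T^3], so the term I/R is dimensionally wrong for V.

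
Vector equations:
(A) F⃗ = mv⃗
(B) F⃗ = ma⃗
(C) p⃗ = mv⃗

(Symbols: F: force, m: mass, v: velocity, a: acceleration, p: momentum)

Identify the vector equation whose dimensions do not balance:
(A) F⃗ = mv⃗

(A) F⃗ = mv⃗: LHS [L M T^-2], RHS [L M T^-1] ✗ — mass times velocity is momentum, not force; should be ma⃗
(B) F⃗ = ma⃗: LHS [L M T^-2], RHS [L M T^-2] ✓ — Force and acceleration are vectors, mass is a scalar
(C) p⃗ = mv⃗: LHS [L M T^-1], RHS [L M T^-1] ✓ — mass (scalar) times velocity (vector)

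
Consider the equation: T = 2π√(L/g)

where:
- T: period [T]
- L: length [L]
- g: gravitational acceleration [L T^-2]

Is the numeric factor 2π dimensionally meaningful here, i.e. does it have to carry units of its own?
No

T has dimensions [T] and √(L/g) already has dimensions [T], so the equation balances without 2π contributing any dimensions. 2π is a pure (dimensionless) number; changing or removing it would not affect dimensional consistency.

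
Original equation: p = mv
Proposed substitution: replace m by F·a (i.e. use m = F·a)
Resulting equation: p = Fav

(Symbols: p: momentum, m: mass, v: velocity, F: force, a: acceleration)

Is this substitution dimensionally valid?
No

[m] = [M] and [F·a] = [L^2 M T^-4]. These differ, so the substitution replaces a quantity by one of different dimensions and the result p = Fav has LHS [L M T^-1] vs RHS [L^3 M T^-5] — inconsistent.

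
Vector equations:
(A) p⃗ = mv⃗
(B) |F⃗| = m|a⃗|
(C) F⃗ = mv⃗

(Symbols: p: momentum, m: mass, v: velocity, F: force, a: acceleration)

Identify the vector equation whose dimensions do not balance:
(C) F⃗ = mv⃗

(A) p⃗ = mv⃗: LHS [L M T^-1], RHS [L M T^-1] ✓ — mass (scalar) times velocity (vector)
(B) |F⃗| = m|a⃗|: LHS [L M T^-2], RHS [L M T^-2] ✓ — magnitudes of vectors are scalars
(C) F⃗ = mv⃗: LHS [L M T^-2], RHS [L M T^-1] ✗ — mass times velocity is momentum, not force; should be ma⃗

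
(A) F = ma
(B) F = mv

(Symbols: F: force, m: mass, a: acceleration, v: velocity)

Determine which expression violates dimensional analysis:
(B)

(A) F = ma: LHS [L M T^-2], RHS [L M T^-2] ✓
(B) F = mv: LHS [L M T^-2], RHS [L M T^-1] ✗

Expression (B) F = mv is dimensionally incorrect.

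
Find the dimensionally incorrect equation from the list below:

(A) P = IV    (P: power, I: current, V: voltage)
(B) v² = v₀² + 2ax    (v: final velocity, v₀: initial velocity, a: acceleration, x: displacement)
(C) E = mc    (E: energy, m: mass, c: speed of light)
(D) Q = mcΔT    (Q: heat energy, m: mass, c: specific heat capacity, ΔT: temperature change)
(C) E = mc

The equation (C) E = mc is dimensionally incorrect.

LHS (E): [L^2 M T^-2]
RHS (mc): [L M T^-1] ✗

The dimensions do not match. The other three equations balance.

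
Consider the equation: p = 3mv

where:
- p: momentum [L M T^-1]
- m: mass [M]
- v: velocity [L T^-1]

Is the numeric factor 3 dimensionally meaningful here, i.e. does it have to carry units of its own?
No

p has dimensions [L M T^-1] and mv already has dimensions [L M T^-1], so the equation balances without 3 contributing any dimensions. 3 is a pure (dimensionless) number; changing or removing it would not affect dimensional consistency.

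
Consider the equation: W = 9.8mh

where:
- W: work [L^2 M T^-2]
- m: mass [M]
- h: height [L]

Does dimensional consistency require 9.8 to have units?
Yes

W has dimensions [L^2 M T^-2], while mh alone has dimensions [L M]. For the equation to balance, the factor 9.8 must carry dimensions [L T^-2] — it is a dimensional constant (a numerical value of a physical quantity with its units suppressed), not a pure number.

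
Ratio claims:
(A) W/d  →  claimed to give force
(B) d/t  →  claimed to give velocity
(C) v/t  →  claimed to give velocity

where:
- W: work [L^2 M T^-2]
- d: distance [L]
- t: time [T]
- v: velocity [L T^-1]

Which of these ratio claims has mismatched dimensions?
(C) v/t does not give velocity

(A) W/d: [L M T^-2] = force [L M T^-2] ✓
(B) d/t: [L T^-1] = velocity [L T^-1] ✓
(C) v/t: [L T^-2] ≠ velocity [L T^-1] ✗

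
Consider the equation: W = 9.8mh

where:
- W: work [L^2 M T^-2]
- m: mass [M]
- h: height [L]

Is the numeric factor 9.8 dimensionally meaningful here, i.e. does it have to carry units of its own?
Yes

W has dimensions [L^2 M T^-2], while mh alone has dimensions [L M]. For the equation to balance, the factor 9.8 must carry dimensions [L T^-2] — it is a dimensional constant (a numerical value of a physical quantity with its units suppressed), not a pure number.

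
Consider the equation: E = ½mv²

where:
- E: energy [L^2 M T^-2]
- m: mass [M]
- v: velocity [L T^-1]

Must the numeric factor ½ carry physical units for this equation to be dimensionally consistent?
No

E has dimensions [L^2 M T^-2] and mv² already has dimensions [L^2 M T^-2], so the equation balances without ½ contributing any dimensions. ½ is a pure (dimensionless) number; changing or removing it would not affect dimensional consistency.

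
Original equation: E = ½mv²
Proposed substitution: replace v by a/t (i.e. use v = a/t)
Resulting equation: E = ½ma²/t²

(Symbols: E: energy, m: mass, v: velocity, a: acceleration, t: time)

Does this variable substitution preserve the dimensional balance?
No

[v] = [L T^-1] and [a/t] = [L T^-3]. These differ, so the substitution replaces a quantity by one of different dimensions and the result E = ½ma²/t² has LHS [L^2 M T^-2] vs RHS [L^2 M T^-6] — inconsistent.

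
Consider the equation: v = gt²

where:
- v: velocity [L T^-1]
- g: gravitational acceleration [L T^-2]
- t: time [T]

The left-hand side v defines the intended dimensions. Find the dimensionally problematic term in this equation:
The right-hand side term gt²

v has dimensions [L T^-1], but gt² has dimensions [L], so the term gt² is dimensionally wrong for v.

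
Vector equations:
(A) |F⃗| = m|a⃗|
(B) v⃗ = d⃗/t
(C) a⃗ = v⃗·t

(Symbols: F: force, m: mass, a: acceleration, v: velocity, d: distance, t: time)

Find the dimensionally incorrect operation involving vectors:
(C) a⃗ = v⃗·t

(A) |F⃗| = m|a⃗|: LHS [L M T^-2], RHS [L M T^-2] ✓ — magnitudes of vectors are scalars
(B) v⃗ = d⃗/t: LHS [L T^-1], RHS [L T^-1] ✓ — displacement (vector) divided by time (scalar)
(C) a⃗ = v⃗·t: LHS [L T^-2], RHS [L] ✗ — acceleration is velocity per time; should be v⃗/t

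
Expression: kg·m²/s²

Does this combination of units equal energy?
Yes

The expression kg·m²/s² has dimensions [L^2 M T^-2], which is exactly energy [L^2 M T^-2].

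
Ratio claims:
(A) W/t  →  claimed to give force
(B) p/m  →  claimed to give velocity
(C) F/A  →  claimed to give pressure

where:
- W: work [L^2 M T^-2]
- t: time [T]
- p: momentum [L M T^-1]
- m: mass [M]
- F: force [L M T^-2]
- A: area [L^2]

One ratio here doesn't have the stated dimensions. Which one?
(A) W/t does not give force

(A) W/t: [L^2 M T^-3] ≠ force [L M T^-2] ✗
(B) p/m: [L T^-1] = velocity [L T^-1] ✓
(C) F/A: [L^-1 M T^-2] = pressure [L^-1 M T^-2] ✓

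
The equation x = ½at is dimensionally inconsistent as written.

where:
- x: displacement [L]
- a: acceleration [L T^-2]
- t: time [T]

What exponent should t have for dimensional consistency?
The exponent of t should be 2: x = ½at^2

The LHS x has dimensions [L]; t has dimensions [T].
As written, the RHS ½at (exponent 1 on t) has dimensions [L T^-1], which does not match.
With exponent 2, the RHS ½at^2 has dimensions [L], matching the LHS.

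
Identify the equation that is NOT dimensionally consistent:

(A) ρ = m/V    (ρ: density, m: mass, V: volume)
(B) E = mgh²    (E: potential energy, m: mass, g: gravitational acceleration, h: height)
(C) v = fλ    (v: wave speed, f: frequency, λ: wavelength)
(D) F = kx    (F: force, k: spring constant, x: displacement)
(B) E = mgh²

The equation (B) E = mgh² is dimensionally incorrect.

LHS (E): [L^2 M T^-2]
RHS (mgh²): [L^3 M T^-2] ✗

The dimensions do not match. The other three equations balance.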